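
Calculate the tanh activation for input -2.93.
-0.9943

tanh(-2.93) = (e^(-2.93) - e^(2.93))/(e^(-2.93) + e^(2.93)) = -0.9943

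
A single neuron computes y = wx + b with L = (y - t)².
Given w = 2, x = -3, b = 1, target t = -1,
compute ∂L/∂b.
∂L/∂b = -8

y = wx + b = (2)(-3) + 1 = -5
∂L/∂y = 2(y - t) = 2(-5 - -1) = -8
∂y/∂b = 1
∂L/∂b = ∂L/∂y · ∂y/∂b = -8 × 1 = -8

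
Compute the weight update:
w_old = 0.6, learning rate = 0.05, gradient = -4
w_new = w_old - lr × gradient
w_new = 0.8

w_new = w - η·∂L/∂w = 0.6 - 0.05×(-4) = 0.6 - (-0.2) = 0.8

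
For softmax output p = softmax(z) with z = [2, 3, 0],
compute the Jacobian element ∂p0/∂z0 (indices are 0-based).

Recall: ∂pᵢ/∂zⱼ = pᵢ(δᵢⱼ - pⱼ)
∂p0/∂z0 = 0.1922

p = softmax(z) = [0.2595, 0.7054, 0.03512]
p0 = 0.2595

∂p0/∂z0 = p0(1 - p0) = 0.2595 × (1 - 0.2595) = 0.1922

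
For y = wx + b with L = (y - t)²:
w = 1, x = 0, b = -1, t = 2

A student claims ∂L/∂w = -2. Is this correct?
Incorrect

y = (1)(0) + -1 = -1
∂L/∂y = 2(y - t) = 2(-1 - 2) = -6
∂y/∂w = x = 0
∂L/∂w = -6 × 0 = 0

Claimed value: -2
Incorrect: The correct gradient is 0.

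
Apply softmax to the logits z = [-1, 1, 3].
p = [0.0159, 0.1173, 0.8668]

exp(z) = [0.3679, 2.718, 20.09]
Sum = 23.17
p = [0.0159, 0.1173, 0.8668]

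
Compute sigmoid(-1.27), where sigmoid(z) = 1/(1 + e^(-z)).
0.2193

sigmoid(-1.27) = 1/(1 + e^(1.27)) = 1/(1 + 3.561) = 0.2193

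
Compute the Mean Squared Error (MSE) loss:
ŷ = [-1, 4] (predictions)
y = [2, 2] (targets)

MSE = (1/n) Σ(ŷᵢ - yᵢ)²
MSE = 6.5

MSE = (1/2)((-1-2)² + (4-2)²) = (1/2)(9 + 4) = 6.5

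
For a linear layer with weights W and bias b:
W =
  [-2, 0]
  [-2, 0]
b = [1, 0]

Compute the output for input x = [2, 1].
y = [-3, -4]

Wx = [-2×2 + 0×1, -2×2 + 0×1]
   = [-4, -4]
y = Wx + b = [-4 + 1, -4 + 0] = [-3, -4]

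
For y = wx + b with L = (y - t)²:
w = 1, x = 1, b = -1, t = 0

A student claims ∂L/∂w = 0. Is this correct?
Correct

y = (1)(1) + -1 = 0
∂L/∂y = 2(y - t) = 2(0 - 0) = 0
∂y/∂w = x = 1
∂L/∂w = 0 × 1 = 0

Claimed value: 0
Correct: The correct gradient is 0.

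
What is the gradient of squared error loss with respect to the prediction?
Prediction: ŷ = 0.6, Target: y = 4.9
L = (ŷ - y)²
∂L/∂ŷ = -8.6

∂L/∂ŷ = 2(ŷ - y) = 2(0.6 - 4.9) = 2(-4.3) = -8.6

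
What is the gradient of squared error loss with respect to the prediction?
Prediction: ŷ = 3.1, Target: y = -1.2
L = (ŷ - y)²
∂L/∂ŷ = 8.6

∂L/∂ŷ = 2(ŷ - y) = 2(3.1 - -1.2) = 2(4.3) = 8.6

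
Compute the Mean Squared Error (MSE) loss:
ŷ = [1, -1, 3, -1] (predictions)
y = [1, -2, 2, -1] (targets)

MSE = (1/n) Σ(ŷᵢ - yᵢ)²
MSE = 0.5

MSE = (1/4)((1-1)² + (-1--2)² + (3-2)² + (-1--1)²) = (1/4)(0 + 1 + 1 + 0) = 0.5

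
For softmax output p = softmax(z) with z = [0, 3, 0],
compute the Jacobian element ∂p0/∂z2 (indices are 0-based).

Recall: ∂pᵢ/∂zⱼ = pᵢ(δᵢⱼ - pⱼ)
∂p0/∂z2 = -0.00205

p = softmax(z) = [0.04528, 0.9094, 0.04528]
p0 = 0.04528, p2 = 0.04528

∂p0/∂z2 = -p0 × p2 = -0.04528 × 0.04528 = -0.00205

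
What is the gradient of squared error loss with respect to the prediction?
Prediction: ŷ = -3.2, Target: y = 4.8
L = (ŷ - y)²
∂L/∂ŷ = -16.0

∂L/∂ŷ = 2(ŷ - y) = 2(-3.2 - 4.8) = 2(-8.0) = -16.0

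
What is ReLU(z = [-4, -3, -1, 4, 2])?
h = [0, 0, 0, 4, 2]

ReLU applied element-wise: max(0,-4)=0, max(0,-3)=0, max(0,-1)=0, max(0,4)=4, max(0,2)=2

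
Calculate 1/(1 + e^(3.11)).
0.0427

sigmoid(-3.11) = 1/(1 + e^(3.11)) = 1/(1 + 22.42) = 0.0427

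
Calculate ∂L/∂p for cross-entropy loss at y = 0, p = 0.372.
∂L/∂p = 1.592

∂L/∂p = -y/p + (1-y)/(1-p) = 0 + 1/0.628 = 1.592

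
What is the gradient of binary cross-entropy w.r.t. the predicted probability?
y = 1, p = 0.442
∂L/∂p = -2.262

∂L/∂p = -y/p + (1-y)/(1-p) = -1/0.442 + 0 = -2.262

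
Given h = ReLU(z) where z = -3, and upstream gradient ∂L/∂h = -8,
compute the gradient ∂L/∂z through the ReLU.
∂L/∂z = 0

h = ReLU(-3) = 0
Since z < 0: ∂h/∂z = 0
∂L/∂z = ∂L/∂h · ∂h/∂z = -8 × 0 = 0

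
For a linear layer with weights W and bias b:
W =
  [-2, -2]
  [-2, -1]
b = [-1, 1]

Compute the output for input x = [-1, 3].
y = [-5, 0]

Wx = [-2×-1 + -2×3, -2×-1 + -1×3]
   = [-4, -1]
y = Wx + b = [-4 + -1, -1 + 1] = [-5, 0]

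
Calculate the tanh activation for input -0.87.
-0.7014

tanh(-0.87) = (e^(-0.87) - e^(0.87))/(e^(-0.87) + e^(0.87)) = -0.7014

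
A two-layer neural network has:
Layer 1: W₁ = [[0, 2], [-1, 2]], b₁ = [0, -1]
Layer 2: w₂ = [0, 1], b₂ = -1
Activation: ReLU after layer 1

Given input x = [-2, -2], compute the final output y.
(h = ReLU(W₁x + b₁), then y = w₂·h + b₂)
y = -1

Layer 1 pre-activation: z₁ = [-4, -3]
After ReLU: h = [0, 0]
Layer 2 output: y = 0×0 + 1×0 + -1 = -1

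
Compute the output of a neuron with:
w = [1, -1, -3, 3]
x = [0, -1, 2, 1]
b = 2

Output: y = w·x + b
y = 0

y = (1)(0) + (-1)(-1) + (-3)(2) + (3)(1) + 2 = 0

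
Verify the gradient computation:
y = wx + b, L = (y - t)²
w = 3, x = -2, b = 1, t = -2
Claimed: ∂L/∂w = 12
Correct

y = (3)(-2) + 1 = -5
∂L/∂y = 2(y - t) = 2(-5 - -2) = -6
∂y/∂w = x = -2
∂L/∂w = -6 × -2 = 12

Claimed value: 12
Correct: The correct gradient is 12.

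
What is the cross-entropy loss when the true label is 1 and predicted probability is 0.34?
L = 1.079

L = -1·log(0.34) - 0·log(0.66) = -log(0.34) = 1.079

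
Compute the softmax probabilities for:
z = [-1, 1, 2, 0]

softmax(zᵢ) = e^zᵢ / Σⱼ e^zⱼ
p = [0.0321, 0.2369, 0.6439, 0.0871]

exp(z) = [0.3679, 2.718, 7.389, 1]
Sum = 11.48
p = [0.0321, 0.2369, 0.6439, 0.0871]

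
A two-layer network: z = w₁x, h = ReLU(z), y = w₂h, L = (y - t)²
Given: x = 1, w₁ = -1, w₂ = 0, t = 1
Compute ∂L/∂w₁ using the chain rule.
∂L/∂w₁ = 0

Forward pass:
z = w₁x = -1×1 = -1
h = ReLU(-1) = 0
y = w₂h = 0×0 = 0

Backward pass:
∂L/∂y = 2(y - t) = 2(0 - 1) = -2
∂y/∂h = w₂ = 0
∂h/∂z = 0 (ReLU derivative)
∂z/∂w₁ = x = 1

∂L/∂w₁ = -2 × 0 × 0 × 1 = 0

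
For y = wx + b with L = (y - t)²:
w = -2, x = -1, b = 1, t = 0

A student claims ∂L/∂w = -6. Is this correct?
Correct

y = (-2)(-1) + 1 = 3
∂L/∂y = 2(y - t) = 2(3 - 0) = 6
∂y/∂w = x = -1
∂L/∂w = 6 × -1 = -6

Claimed value: -6
Correct: The correct gradient is -6.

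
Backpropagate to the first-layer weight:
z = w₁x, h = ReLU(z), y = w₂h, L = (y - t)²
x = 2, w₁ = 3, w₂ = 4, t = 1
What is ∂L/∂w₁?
∂L/∂w₁ = 368

Forward pass:
z = w₁x = 3×2 = 6
h = ReLU(6) = 6
y = w₂h = 4×6 = 24

Backward pass:
∂L/∂y = 2(y - t) = 2(24 - 1) = 46
∂y/∂h = w₂ = 4
∂h/∂z = 1 (ReLU derivative)
∂z/∂w₁ = x = 2

∂L/∂w₁ = 46 × 4 × 1 × 2 = 368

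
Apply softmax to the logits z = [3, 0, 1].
p = [0.8438, 0.042, 0.1142]

exp(z) = [20.09, 1, 2.718]
Sum = 23.8
p = [0.8438, 0.042, 0.1142]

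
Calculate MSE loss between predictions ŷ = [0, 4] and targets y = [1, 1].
MSE = 5

MSE = (1/2)((0-1)² + (4-1)²) = (1/2)(1 + 9) = 5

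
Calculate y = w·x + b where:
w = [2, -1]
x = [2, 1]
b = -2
y = 1

y = (2)(2) + (-1)(1) + -2 = 1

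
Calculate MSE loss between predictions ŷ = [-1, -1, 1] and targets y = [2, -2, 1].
MSE = 3.333

MSE = (1/3)((-1-2)² + (-1--2)² + (1-1)²) = (1/3)(9 + 1 + 0) = 3.333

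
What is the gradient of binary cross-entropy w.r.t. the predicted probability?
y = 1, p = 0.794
∂L/∂p = -1.259

∂L/∂p = -y/p + (1-y)/(1-p) = -1/0.794 + 0 = -1.259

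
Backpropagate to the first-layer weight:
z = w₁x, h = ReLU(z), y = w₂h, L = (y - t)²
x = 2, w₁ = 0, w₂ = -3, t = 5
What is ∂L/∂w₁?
∂L/∂w₁ = 0

Forward pass:
z = w₁x = 0×2 = 0
h = ReLU(0) = 0
y = w₂h = -3×0 = 0

Backward pass:
∂L/∂y = 2(y - t) = 2(0 - 5) = -10
∂y/∂h = w₂ = -3
∂h/∂z = 0 (ReLU derivative)
∂z/∂w₁ = x = 2

∂L/∂w₁ = -10 × -3 × 0 × 2 = 0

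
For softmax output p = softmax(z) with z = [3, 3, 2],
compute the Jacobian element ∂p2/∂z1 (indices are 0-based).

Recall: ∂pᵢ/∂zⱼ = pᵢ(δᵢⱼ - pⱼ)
∂p2/∂z1 = -0.06561

p = softmax(z) = [0.4223, 0.4223, 0.1554]
p2 = 0.1554, p1 = 0.4223

∂p2/∂z1 = -p2 × p1 = -0.1554 × 0.4223 = -0.06561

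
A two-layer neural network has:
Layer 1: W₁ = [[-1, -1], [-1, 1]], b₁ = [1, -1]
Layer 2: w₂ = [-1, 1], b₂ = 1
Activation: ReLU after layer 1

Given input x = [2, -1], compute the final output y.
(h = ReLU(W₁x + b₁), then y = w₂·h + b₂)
y = 1

Layer 1 pre-activation: z₁ = [0, -4]
After ReLU: h = [0, 0]
Layer 2 output: y = -1×0 + 1×0 + 1 = 1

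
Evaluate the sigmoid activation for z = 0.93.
0.7171

sigmoid(0.93) = 1/(1 + e^(-0.93)) = 1/(1 + 0.3946) = 0.7171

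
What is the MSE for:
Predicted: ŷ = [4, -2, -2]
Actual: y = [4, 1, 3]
MSE = 11.33

MSE = (1/3)((4-4)² + (-2-1)² + (-2-3)²) = (1/3)(0 + 9 + 25) = 11.33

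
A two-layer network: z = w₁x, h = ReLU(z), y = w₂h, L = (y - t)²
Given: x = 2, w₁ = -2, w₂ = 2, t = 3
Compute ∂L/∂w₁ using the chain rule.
∂L/∂w₁ = 0

Forward pass:
z = w₁x = -2×2 = -4
h = ReLU(-4) = 0
y = w₂h = 2×0 = 0

Backward pass:
∂L/∂y = 2(y - t) = 2(0 - 3) = -6
∂y/∂h = w₂ = 2
∂h/∂z = 0 (ReLU derivative)
∂z/∂w₁ = x = 2

∂L/∂w₁ = -6 × 2 × 0 × 2 = 0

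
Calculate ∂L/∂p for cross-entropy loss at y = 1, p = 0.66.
∂L/∂p = -1.515

∂L/∂p = -y/p + (1-y)/(1-p) = -1/0.66 + 0 = -1.515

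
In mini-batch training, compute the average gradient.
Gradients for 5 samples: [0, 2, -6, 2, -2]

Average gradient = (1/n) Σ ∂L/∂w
Average gradient = -0.8

Average = (1/5)(0 + 2 + -6 + 2 + -2) = -4/5 = -0.8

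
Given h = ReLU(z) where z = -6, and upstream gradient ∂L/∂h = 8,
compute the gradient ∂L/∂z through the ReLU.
∂L/∂z = 0

h = ReLU(-6) = 0
Since z < 0: ∂h/∂z = 0
∂L/∂z = ∂L/∂h · ∂h/∂z = 8 × 0 = 0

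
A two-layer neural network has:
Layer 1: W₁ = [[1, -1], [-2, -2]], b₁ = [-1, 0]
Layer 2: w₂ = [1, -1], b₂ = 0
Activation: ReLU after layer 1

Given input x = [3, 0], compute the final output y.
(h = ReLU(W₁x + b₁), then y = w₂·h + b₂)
y = 2

Layer 1 pre-activation: z₁ = [2, -6]
After ReLU: h = [2, 0]
Layer 2 output: y = 1×2 + -1×0 + 0 = 2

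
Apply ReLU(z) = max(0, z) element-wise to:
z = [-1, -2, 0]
h = [0, 0, 0]

ReLU applied element-wise: max(0,-1)=0, max(0,-2)=0, max(0,0)=0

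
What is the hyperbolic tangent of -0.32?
-0.3095

tanh(-0.32) = (e^(-0.32) - e^(0.32))/(e^(-0.32) + e^(0.32)) = -0.3095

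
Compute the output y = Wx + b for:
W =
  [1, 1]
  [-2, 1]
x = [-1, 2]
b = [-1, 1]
y = [0, 5]

Wx = [1×-1 + 1×2, -2×-1 + 1×2]
   = [1, 4]
y = Wx + b = [1 + -1, 4 + 1] = [0, 5]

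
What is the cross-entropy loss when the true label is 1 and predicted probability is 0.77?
L = 0.2614

L = -1·log(0.77) - 0·log(0.23) = -log(0.77) = 0.2614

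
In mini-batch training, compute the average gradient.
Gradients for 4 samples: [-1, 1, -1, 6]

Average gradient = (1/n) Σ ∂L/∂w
Average gradient = 1.25

Average = (1/4)(-1 + 1 + -1 + 6) = 5/4 = 1.25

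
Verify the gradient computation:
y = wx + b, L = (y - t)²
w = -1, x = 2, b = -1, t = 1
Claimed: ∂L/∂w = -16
Correct

y = (-1)(2) + -1 = -3
∂L/∂y = 2(y - t) = 2(-3 - 1) = -8
∂y/∂w = x = 2
∂L/∂w = -8 × 2 = -16

Claimed value: -16
Correct: The correct gradient is -16.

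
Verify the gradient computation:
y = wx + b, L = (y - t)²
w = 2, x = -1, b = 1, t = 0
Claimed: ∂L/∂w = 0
Incorrect

y = (2)(-1) + 1 = -1
∂L/∂y = 2(y - t) = 2(-1 - 0) = -2
∂y/∂w = x = -1
∂L/∂w = -2 × -1 = 2

Claimed value: 0
Incorrect: The correct gradient is 2.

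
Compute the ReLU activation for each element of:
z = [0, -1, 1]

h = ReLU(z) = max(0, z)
h = [0, 0, 1]

ReLU applied element-wise: max(0,0)=0, max(0,-1)=0, max(0,1)=1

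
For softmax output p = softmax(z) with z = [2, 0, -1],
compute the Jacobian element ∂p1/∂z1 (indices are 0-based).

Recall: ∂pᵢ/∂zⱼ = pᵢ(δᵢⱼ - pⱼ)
∂p1/∂z1 = 0.1012

p = softmax(z) = [0.8438, 0.1142, 0.04201]
p1 = 0.1142

∂p1/∂z1 = p1(1 - p1) = 0.1142 × (1 - 0.1142) = 0.1012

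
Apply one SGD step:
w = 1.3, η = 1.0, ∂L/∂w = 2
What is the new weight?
w_new = -0.7

w_new = w - η·∂L/∂w = 1.3 - 1.0×(2) = 1.3 - (2) = -0.7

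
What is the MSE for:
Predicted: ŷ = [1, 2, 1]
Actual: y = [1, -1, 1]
MSE = 3

MSE = (1/3)((1-1)² + (2--1)² + (1-1)²) = (1/3)(0 + 9 + 0) = 3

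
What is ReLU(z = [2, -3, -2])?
h = [2, 0, 0]

ReLU applied element-wise: max(0,2)=2, max(0,-3)=0, max(0,-2)=0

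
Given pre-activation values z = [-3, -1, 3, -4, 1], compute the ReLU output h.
h = [0, 0, 3, 0, 1]

ReLU applied element-wise: max(0,-3)=0, max(0,-1)=0, max(0,3)=3, max(0,-4)=0, max(0,1)=1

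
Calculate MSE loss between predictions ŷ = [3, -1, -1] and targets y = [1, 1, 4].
MSE = 11

MSE = (1/3)((3-1)² + (-1-1)² + (-1-4)²) = (1/3)(4 + 4 + 25) = 11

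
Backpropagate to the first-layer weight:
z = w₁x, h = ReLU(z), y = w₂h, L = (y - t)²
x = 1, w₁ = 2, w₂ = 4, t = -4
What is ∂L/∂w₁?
∂L/∂w₁ = 96

Forward pass:
z = w₁x = 2×1 = 2
h = ReLU(2) = 2
y = w₂h = 4×2 = 8

Backward pass:
∂L/∂y = 2(y - t) = 2(8 - -4) = 24
∂y/∂h = w₂ = 4
∂h/∂z = 1 (ReLU derivative)
∂z/∂w₁ = x = 1

∂L/∂w₁ = 24 × 4 × 1 × 1 = 96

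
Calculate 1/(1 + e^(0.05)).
0.4875

sigmoid(-0.05) = 1/(1 + e^(0.05)) = 1/(1 + 1.051) = 0.4875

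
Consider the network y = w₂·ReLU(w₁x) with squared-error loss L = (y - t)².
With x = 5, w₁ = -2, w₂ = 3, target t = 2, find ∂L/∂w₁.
∂L/∂w₁ = 0

Forward pass:
z = w₁x = -2×5 = -10
h = ReLU(-10) = 0
y = w₂h = 3×0 = 0

Backward pass:
∂L/∂y = 2(y - t) = 2(0 - 2) = -4
∂y/∂h = w₂ = 3
∂h/∂z = 0 (ReLU derivative)
∂z/∂w₁ = x = 5

∂L/∂w₁ = -4 × 3 × 0 × 5 = 0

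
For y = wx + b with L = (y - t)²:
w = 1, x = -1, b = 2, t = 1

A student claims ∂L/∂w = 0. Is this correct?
Correct

y = (1)(-1) + 2 = 1
∂L/∂y = 2(y - t) = 2(1 - 1) = 0
∂y/∂w = x = -1
∂L/∂w = 0 × -1 = 0

Claimed value: 0
Correct: The correct gradient is 0.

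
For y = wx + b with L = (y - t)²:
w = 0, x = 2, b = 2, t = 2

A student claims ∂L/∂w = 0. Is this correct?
Correct

y = (0)(2) + 2 = 2
∂L/∂y = 2(y - t) = 2(2 - 2) = 0
∂y/∂w = x = 2
∂L/∂w = 0 × 2 = 0

Claimed value: 0
Correct: The correct gradient is 0.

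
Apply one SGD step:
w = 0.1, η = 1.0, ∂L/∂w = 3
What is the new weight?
w_new = -2.9

w_new = w - η·∂L/∂w = 0.1 - 1.0×(3) = 0.1 - (3) = -2.9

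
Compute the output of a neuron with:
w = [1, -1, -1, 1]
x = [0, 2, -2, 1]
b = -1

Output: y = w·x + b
y = 0

y = (1)(0) + (-1)(2) + (-1)(-2) + (1)(1) + -1 = 0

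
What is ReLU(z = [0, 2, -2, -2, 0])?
h = [0, 2, 0, 0, 0]

ReLU applied element-wise: max(0,0)=0, max(0,2)=2, max(0,-2)=0, max(0,-2)=0, max(0,0)=0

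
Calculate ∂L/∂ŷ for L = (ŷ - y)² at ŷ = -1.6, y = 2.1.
∂L/∂ŷ = -7.4

∂L/∂ŷ = 2(ŷ - y) = 2(-1.6 - 2.1) = 2(-3.7) = -7.4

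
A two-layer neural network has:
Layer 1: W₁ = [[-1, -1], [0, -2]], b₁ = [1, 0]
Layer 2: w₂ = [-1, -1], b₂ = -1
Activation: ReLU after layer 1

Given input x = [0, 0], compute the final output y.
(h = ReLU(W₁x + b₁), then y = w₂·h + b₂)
y = -2

Layer 1 pre-activation: z₁ = [1, 0]
After ReLU: h = [1, 0]
Layer 2 output: y = -1×1 + -1×0 + -1 = -2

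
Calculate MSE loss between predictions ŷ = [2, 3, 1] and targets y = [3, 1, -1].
MSE = 3

MSE = (1/3)((2-3)² + (3-1)² + (1--1)²) = (1/3)(1 + 4 + 4) = 3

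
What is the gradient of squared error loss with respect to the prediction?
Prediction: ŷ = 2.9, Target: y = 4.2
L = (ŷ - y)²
∂L/∂ŷ = -2.6

∂L/∂ŷ = 2(ŷ - y) = 2(2.9 - 4.2) = 2(-1.3) = -2.6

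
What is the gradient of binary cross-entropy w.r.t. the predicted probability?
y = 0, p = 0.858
∂L/∂p = 7.042

∂L/∂p = -y/p + (1-y)/(1-p) = 0 + 1/0.142 = 7.042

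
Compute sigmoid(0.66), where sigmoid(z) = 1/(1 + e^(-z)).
0.6593

sigmoid(0.66) = 1/(1 + e^(-0.66)) = 1/(1 + 0.5169) = 0.6593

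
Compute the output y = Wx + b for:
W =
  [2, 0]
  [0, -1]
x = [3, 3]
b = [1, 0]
y = [7, -3]

Wx = [2×3 + 0×3, 0×3 + -1×3]
   = [6, -3]
y = Wx + b = [6 + 1, -3 + 0] = [7, -3]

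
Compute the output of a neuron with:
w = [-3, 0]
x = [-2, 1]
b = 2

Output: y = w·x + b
y = 8

y = (-3)(-2) + (0)(1) + 2 = 8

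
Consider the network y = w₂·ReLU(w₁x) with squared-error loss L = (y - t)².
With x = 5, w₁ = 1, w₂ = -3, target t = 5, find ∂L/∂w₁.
∂L/∂w₁ = 600

Forward pass:
z = w₁x = 1×5 = 5
h = ReLU(5) = 5
y = w₂h = -3×5 = -15

Backward pass:
∂L/∂y = 2(y - t) = 2(-15 - 5) = -40
∂y/∂h = w₂ = -3
∂h/∂z = 1 (ReLU derivative)
∂z/∂w₁ = x = 5

∂L/∂w₁ = -40 × -3 × 1 × 5 = 600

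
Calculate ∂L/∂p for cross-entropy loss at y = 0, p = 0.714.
∂L/∂p = 3.497

∂L/∂p = -y/p + (1-y)/(1-p) = 0 + 1/0.286 = 3.497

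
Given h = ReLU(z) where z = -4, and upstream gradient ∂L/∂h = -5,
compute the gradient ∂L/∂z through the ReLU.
∂L/∂z = 0

h = ReLU(-4) = 0
Since z < 0: ∂h/∂z = 0
∂L/∂z = ∂L/∂h · ∂h/∂z = -5 × 0 = 0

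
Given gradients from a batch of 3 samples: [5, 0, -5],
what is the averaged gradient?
Average gradient = 0

Average = (1/3)(5 + 0 + -5) = 0/3 = 0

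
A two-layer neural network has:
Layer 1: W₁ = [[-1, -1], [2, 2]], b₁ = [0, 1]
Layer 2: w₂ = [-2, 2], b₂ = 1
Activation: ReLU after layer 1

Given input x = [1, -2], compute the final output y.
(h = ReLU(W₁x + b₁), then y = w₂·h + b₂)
y = -1

Layer 1 pre-activation: z₁ = [1, -1]
After ReLU: h = [1, 0]
Layer 2 output: y = -2×1 + 2×0 + 1 = -1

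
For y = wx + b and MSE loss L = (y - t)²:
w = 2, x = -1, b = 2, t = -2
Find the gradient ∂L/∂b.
∂L/∂b = 4

y = wx + b = (2)(-1) + 2 = 0
∂L/∂y = 2(y - t) = 2(0 - -2) = 4
∂y/∂b = 1
∂L/∂b = ∂L/∂y · ∂y/∂b = 4 × 1 = 4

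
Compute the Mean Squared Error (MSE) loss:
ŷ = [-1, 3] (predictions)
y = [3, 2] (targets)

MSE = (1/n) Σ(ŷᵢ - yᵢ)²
MSE = 8.5

MSE = (1/2)((-1-3)² + (3-2)²) = (1/2)(16 + 1) = 8.5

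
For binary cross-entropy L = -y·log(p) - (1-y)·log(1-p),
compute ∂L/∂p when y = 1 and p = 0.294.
∂L/∂p = -3.401

∂L/∂p = -y/p + (1-y)/(1-p) = -1/0.294 + 0 = -3.401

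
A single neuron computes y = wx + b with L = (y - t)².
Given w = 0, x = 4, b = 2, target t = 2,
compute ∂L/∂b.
∂L/∂b = 0

y = wx + b = (0)(4) + 2 = 2
∂L/∂y = 2(y - t) = 2(2 - 2) = 0
∂y/∂b = 1
∂L/∂b = ∂L/∂y · ∂y/∂b = 0 × 1 = 0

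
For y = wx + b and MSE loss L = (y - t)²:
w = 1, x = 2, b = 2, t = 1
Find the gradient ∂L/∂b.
∂L/∂b = 6

y = wx + b = (1)(2) + 2 = 4
∂L/∂y = 2(y - t) = 2(4 - 1) = 6
∂y/∂b = 1
∂L/∂b = ∂L/∂y · ∂y/∂b = 6 × 1 = 6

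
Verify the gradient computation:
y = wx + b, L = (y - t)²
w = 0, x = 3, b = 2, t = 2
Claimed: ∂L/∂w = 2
Incorrect

y = (0)(3) + 2 = 2
∂L/∂y = 2(y - t) = 2(2 - 2) = 0
∂y/∂w = x = 3
∂L/∂w = 0 × 3 = 0

Claimed value: 2
Incorrect: The correct gradient is 0.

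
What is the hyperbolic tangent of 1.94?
0.9595

tanh(1.94) = (e^(1.94) - e^(-1.94))/(e^(1.94) + e^(-1.94)) = 0.9595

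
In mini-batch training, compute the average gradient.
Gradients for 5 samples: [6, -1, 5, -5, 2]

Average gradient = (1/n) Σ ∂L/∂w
Average gradient = 1.4

Average = (1/5)(6 + -1 + 5 + -5 + 2) = 7/5 = 1.4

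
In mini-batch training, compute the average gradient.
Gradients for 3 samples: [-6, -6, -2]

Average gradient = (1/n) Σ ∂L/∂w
Average gradient = -4.667

Average = (1/3)(-6 + -6 + -2) = -14/3 = -4.667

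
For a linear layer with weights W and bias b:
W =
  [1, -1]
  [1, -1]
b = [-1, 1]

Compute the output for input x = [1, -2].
y = [2, 4]

Wx = [1×1 + -1×-2, 1×1 + -1×-2]
   = [3, 3]
y = Wx + b = [3 + -1, 3 + 1] = [2, 4]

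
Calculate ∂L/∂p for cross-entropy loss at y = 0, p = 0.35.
∂L/∂p = 1.538

∂L/∂p = -y/p + (1-y)/(1-p) = 0 + 1/0.65 = 1.538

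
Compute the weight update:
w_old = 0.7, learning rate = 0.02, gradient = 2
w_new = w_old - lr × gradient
w_new = 0.66

w_new = w - η·∂L/∂w = 0.7 - 0.02×(2) = 0.7 - (0.04) = 0.66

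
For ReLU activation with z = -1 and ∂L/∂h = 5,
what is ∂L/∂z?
∂L/∂z = 0

h = ReLU(-1) = 0
Since z < 0: ∂h/∂z = 0
∂L/∂z = ∂L/∂h · ∂h/∂z = 5 × 0 = 0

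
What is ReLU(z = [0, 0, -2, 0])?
h = [0, 0, 0, 0]

ReLU applied element-wise: max(0,0)=0, max(0,0)=0, max(0,-2)=0, max(0,0)=0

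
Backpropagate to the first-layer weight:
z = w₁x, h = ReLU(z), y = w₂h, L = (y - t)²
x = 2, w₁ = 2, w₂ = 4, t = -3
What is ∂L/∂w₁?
∂L/∂w₁ = 304

Forward pass:
z = w₁x = 2×2 = 4
h = ReLU(4) = 4
y = w₂h = 4×4 = 16

Backward pass:
∂L/∂y = 2(y - t) = 2(16 - -3) = 38
∂y/∂h = w₂ = 4
∂h/∂z = 1 (ReLU derivative)
∂z/∂w₁ = x = 2

∂L/∂w₁ = 38 × 4 × 1 × 2 = 304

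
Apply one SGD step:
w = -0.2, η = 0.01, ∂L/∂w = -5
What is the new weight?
w_new = -0.15

w_new = w - η·∂L/∂w = -0.2 - 0.01×(-5) = -0.2 - (-0.05) = -0.15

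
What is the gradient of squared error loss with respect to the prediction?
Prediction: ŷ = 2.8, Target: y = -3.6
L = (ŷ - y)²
∂L/∂ŷ = 12.8

∂L/∂ŷ = 2(ŷ - y) = 2(2.8 - -3.6) = 2(6.4) = 12.8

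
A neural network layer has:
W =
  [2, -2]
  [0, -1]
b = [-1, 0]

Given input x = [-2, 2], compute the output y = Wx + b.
y = [-9, -2]

Wx = [2×-2 + -2×2, 0×-2 + -1×2]
   = [-8, -2]
y = Wx + b = [-8 + -1, -2 + 0] = [-9, -2]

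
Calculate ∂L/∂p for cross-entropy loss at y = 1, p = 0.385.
∂L/∂p = -2.597

∂L/∂p = -y/p + (1-y)/(1-p) = -1/0.385 + 0 = -2.597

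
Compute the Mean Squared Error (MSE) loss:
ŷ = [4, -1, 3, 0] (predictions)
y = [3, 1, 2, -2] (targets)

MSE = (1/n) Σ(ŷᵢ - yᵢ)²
MSE = 2.5

MSE = (1/4)((4-3)² + (-1-1)² + (3-2)² + (0--2)²) = (1/4)(1 + 4 + 1 + 4) = 2.5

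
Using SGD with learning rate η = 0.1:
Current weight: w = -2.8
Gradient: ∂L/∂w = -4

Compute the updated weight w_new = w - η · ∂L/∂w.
w_new = -2.4

w_new = w - η·∂L/∂w = -2.8 - 0.1×(-4) = -2.8 - (-0.4) = -2.4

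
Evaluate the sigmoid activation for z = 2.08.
0.8889

sigmoid(2.08) = 1/(1 + e^(-2.08)) = 1/(1 + 0.1249) = 0.8889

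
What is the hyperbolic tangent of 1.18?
0.8275

tanh(1.18) = (e^(1.18) - e^(-1.18))/(e^(1.18) + e^(-1.18)) = 0.8275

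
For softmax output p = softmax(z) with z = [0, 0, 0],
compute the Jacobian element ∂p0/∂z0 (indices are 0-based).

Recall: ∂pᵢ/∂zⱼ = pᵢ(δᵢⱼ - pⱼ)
∂p0/∂z0 = 0.2222

p = softmax(z) = [0.3333, 0.3333, 0.3333]
p0 = 0.3333

∂p0/∂z0 = p0(1 - p0) = 0.3333 × (1 - 0.3333) = 0.2222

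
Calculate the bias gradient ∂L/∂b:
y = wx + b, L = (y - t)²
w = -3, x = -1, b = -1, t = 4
∂L/∂b = -4

y = wx + b = (-3)(-1) + -1 = 2
∂L/∂y = 2(y - t) = 2(2 - 4) = -4
∂y/∂b = 1
∂L/∂b = ∂L/∂y · ∂y/∂b = -4 × 1 = -4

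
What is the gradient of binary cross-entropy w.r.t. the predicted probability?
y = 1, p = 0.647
∂L/∂p = -1.546

∂L/∂p = -y/p + (1-y)/(1-p) = -1/0.647 + 0 = -1.546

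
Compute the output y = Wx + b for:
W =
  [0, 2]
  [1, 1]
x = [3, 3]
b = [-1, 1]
y = [5, 7]

Wx = [0×3 + 2×3, 1×3 + 1×3]
   = [6, 6]
y = Wx + b = [6 + -1, 6 + 1] = [5, 7]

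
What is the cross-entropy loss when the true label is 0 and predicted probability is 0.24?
L = 0.2744

L = -0·log(0.24) - 1·log(0.76) = -log(0.76) = 0.2744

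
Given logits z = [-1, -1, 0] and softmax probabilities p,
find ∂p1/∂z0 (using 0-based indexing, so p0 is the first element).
∂p1/∂z0 = -0.04492

p = softmax(z) = [0.2119, 0.2119, 0.5761]
p1 = 0.2119, p0 = 0.2119

∂p1/∂z0 = -p1 × p0 = -0.2119 × 0.2119 = -0.04492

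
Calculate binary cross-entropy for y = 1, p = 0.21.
L = 1.561

L = -1·log(0.21) - 0·log(0.79) = -log(0.21) = 1.561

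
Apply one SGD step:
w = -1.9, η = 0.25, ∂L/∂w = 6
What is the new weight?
w_new = -3.4

w_new = w - η·∂L/∂w = -1.9 - 0.25×(6) = -1.9 - (1.5) = -3.4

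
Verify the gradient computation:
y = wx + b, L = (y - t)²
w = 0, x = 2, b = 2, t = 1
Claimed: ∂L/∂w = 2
Incorrect

y = (0)(2) + 2 = 2
∂L/∂y = 2(y - t) = 2(2 - 1) = 2
∂y/∂w = x = 2
∂L/∂w = 2 × 2 = 4

Claimed value: 2
Incorrect: The correct gradient is 4.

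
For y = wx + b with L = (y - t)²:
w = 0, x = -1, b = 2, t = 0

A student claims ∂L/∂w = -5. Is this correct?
Incorrect

y = (0)(-1) + 2 = 2
∂L/∂y = 2(y - t) = 2(2 - 0) = 4
∂y/∂w = x = -1
∂L/∂w = 4 × -1 = -4

Claimed value: -5
Incorrect: The correct gradient is -4.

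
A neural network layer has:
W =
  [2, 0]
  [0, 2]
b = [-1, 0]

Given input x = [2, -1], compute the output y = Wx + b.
y = [3, -2]

Wx = [2×2 + 0×-1, 0×2 + 2×-1]
   = [4, -2]
y = Wx + b = [4 + -1, -2 + 0] = [3, -2]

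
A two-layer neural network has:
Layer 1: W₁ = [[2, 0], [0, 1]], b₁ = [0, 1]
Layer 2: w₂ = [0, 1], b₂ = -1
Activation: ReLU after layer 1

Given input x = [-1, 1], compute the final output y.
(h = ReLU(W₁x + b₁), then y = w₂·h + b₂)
y = 1

Layer 1 pre-activation: z₁ = [-2, 2]
After ReLU: h = [0, 2]
Layer 2 output: y = 0×0 + 1×2 + -1 = 1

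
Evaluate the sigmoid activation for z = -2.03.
0.1161

sigmoid(-2.03) = 1/(1 + e^(2.03)) = 1/(1 + 7.614) = 0.1161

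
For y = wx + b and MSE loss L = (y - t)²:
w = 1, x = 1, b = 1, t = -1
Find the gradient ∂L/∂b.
∂L/∂b = 6

y = wx + b = (1)(1) + 1 = 2
∂L/∂y = 2(y - t) = 2(2 - -1) = 6
∂y/∂b = 1
∂L/∂b = ∂L/∂y · ∂y/∂b = 6 × 1 = 6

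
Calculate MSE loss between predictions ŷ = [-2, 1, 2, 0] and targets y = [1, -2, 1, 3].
MSE = 7

MSE = (1/4)((-2-1)² + (1--2)² + (2-1)² + (0-3)²) = (1/4)(9 + 9 + 1 + 9) = 7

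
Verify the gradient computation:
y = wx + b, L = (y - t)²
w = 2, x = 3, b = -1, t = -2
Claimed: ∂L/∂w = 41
Incorrect

y = (2)(3) + -1 = 5
∂L/∂y = 2(y - t) = 2(5 - -2) = 14
∂y/∂w = x = 3
∂L/∂w = 14 × 3 = 42

Claimed value: 41
Incorrect: The correct gradient is 42.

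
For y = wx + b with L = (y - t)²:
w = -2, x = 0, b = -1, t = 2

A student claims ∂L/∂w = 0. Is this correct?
Correct

y = (-2)(0) + -1 = -1
∂L/∂y = 2(y - t) = 2(-1 - 2) = -6
∂y/∂w = x = 0
∂L/∂w = -6 × 0 = 0

Claimed value: 0
Correct: The correct gradient is 0.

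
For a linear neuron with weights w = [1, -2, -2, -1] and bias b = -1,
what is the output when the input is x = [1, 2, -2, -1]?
y = 1

y = (1)(1) + (-2)(2) + (-2)(-2) + (-1)(-1) + -1 = 1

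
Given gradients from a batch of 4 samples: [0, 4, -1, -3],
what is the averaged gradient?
Average gradient = 0

Average = (1/4)(0 + 4 + -1 + -3) = 0/4 = 0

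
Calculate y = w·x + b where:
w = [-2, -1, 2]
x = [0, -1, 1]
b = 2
y = 5

y = (-2)(0) + (-1)(-1) + (2)(1) + 2 = 5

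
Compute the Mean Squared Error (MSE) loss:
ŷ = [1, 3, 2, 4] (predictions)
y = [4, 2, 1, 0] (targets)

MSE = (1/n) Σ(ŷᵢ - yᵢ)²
MSE = 6.75

MSE = (1/4)((1-4)² + (3-2)² + (2-1)² + (4-0)²) = (1/4)(9 + 1 + 1 + 16) = 6.75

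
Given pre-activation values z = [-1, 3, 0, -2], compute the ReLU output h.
h = [0, 3, 0, 0]

ReLU applied element-wise: max(0,-1)=0, max(0,3)=3, max(0,0)=0, max(0,-2)=0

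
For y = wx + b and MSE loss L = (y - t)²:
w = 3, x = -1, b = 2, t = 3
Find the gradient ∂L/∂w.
∂L/∂w = 8

y = wx + b = (3)(-1) + 2 = -1
∂L/∂y = 2(y - t) = 2(-1 - 3) = -8
∂y/∂w = x = -1
∂L/∂w = ∂L/∂y · ∂y/∂w = -8 × -1 = 8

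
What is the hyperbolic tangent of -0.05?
-0.04996

tanh(-0.05) = (e^(-0.05) - e^(0.05))/(e^(-0.05) + e^(0.05)) = -0.04996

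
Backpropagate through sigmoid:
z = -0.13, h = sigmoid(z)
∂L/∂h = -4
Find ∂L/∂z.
∂L/∂z = -0.9958

σ(-0.13) = 0.4675
σ'(-0.13) = σ(-0.13)(1 - σ(-0.13)) = 0.4675 × 0.5325 = 0.2489
∂L/∂z = ∂L/∂h · σ'(z) = -4 × 0.2489 = -0.9958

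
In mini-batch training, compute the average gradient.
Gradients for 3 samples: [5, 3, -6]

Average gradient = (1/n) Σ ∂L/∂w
Average gradient = 0.6667

Average = (1/3)(5 + 3 + -6) = 2/3 = 0.6667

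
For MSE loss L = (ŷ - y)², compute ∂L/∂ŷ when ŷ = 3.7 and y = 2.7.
∂L/∂ŷ = 2.0

∂L/∂ŷ = 2(ŷ - y) = 2(3.7 - 2.7) = 2(1.0) = 2.0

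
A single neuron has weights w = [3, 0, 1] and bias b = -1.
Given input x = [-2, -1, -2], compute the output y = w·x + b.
y = -9

y = (3)(-2) + (0)(-1) + (1)(-2) + -1 = -9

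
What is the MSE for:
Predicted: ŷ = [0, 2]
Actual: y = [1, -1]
MSE = 5

MSE = (1/2)((0-1)² + (2--1)²) = (1/2)(1 + 9) = 5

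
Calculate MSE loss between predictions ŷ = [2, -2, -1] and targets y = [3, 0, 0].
MSE = 2

MSE = (1/3)((2-3)² + (-2-0)² + (-1-0)²) = (1/3)(1 + 4 + 1) = 2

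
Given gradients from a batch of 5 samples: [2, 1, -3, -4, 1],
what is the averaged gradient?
Average gradient = -0.6

Average = (1/5)(2 + 1 + -3 + -4 + 1) = -3/5 = -0.6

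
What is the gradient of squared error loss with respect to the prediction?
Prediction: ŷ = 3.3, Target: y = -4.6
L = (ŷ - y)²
∂L/∂ŷ = 15.8

∂L/∂ŷ = 2(ŷ - y) = 2(3.3 - -4.6) = 2(7.9) = 15.8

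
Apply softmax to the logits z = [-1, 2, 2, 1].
p = [0.0206, 0.4136, 0.4136, 0.1522]

exp(z) = [0.3679, 7.389, 7.389, 2.718]
Sum = 17.86
p = [0.0206, 0.4136, 0.4136, 0.1522]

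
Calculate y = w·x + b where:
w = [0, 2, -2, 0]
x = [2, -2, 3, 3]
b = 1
y = -9

y = (0)(2) + (2)(-2) + (-2)(3) + (0)(3) + 1 = -9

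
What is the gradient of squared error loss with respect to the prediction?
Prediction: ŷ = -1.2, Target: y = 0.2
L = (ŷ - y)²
∂L/∂ŷ = -2.8

∂L/∂ŷ = 2(ŷ - y) = 2(-1.2 - 0.2) = 2(-1.4) = -2.8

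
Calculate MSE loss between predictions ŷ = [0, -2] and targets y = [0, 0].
MSE = 2

MSE = (1/2)((0-0)² + (-2-0)²) = (1/2)(0 + 4) = 2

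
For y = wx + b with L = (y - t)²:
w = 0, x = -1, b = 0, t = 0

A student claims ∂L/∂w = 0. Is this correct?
Correct

y = (0)(-1) + 0 = 0
∂L/∂y = 2(y - t) = 2(0 - 0) = 0
∂y/∂w = x = -1
∂L/∂w = 0 × -1 = 0

Claimed value: 0
Correct: The correct gradient is 0.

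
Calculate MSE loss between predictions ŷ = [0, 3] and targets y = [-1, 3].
MSE = 0.5

MSE = (1/2)((0--1)² + (3-3)²) = (1/2)(1 + 0) = 0.5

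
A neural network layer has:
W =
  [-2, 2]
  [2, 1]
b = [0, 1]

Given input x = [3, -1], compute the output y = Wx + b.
y = [-8, 6]

Wx = [-2×3 + 2×-1, 2×3 + 1×-1]
   = [-8, 5]
y = Wx + b = [-8 + 0, 5 + 1] = [-8, 6]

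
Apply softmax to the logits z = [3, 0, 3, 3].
p = [0.3279, 0.0163, 0.3279, 0.3279]

exp(z) = [20.09, 1, 20.09, 20.09]
Sum = 61.26
p = [0.3279, 0.0163, 0.3279, 0.3279]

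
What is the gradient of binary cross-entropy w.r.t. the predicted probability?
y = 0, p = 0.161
∂L/∂p = 1.192

∂L/∂p = -y/p + (1-y)/(1-p) = 0 + 1/0.839 = 1.192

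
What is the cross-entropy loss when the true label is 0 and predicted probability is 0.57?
L = 0.844

L = -0·log(0.57) - 1·log(0.43) = -log(0.43) = 0.844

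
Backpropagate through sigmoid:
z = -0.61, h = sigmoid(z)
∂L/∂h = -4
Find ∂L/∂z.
∂L/∂z = -0.9125

σ(-0.61) = 0.3521
σ'(-0.61) = σ(-0.61)(1 - σ(-0.61)) = 0.3521 × 0.6479 = 0.2281
∂L/∂z = ∂L/∂h · σ'(z) = -4 × 0.2281 = -0.9125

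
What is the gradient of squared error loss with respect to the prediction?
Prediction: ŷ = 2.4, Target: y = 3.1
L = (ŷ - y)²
∂L/∂ŷ = -1.4

∂L/∂ŷ = 2(ŷ - y) = 2(2.4 - 3.1) = 2(-0.7) = -1.4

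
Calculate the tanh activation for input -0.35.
-0.3364

tanh(-0.35) = (e^(-0.35) - e^(0.35))/(e^(-0.35) + e^(0.35)) = -0.3364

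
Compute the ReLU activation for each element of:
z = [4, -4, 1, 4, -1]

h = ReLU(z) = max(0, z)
h = [4, 0, 1, 4, 0]

ReLU applied element-wise: max(0,4)=4, max(0,-4)=0, max(0,1)=1, max(0,4)=4, max(0,-1)=0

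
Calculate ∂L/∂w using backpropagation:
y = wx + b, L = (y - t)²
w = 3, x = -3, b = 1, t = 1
∂L/∂w = 54

y = wx + b = (3)(-3) + 1 = -8
∂L/∂y = 2(y - t) = 2(-8 - 1) = -18
∂y/∂w = x = -3
∂L/∂w = ∂L/∂y · ∂y/∂w = -18 × -3 = 54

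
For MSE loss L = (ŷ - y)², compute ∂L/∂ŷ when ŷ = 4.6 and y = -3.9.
∂L/∂ŷ = 17.0

∂L/∂ŷ = 2(ŷ - y) = 2(4.6 - -3.9) = 2(8.5) = 17.0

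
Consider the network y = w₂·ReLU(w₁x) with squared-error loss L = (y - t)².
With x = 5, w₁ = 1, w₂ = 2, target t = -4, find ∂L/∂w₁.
∂L/∂w₁ = 280

Forward pass:
z = w₁x = 1×5 = 5
h = ReLU(5) = 5
y = w₂h = 2×5 = 10

Backward pass:
∂L/∂y = 2(y - t) = 2(10 - -4) = 28
∂y/∂h = w₂ = 2
∂h/∂z = 1 (ReLU derivative)
∂z/∂w₁ = x = 5

∂L/∂w₁ = 28 × 2 × 1 × 5 = 280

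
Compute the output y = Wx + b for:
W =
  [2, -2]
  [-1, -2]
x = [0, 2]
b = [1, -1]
y = [-3, -5]

Wx = [2×0 + -2×2, -1×0 + -2×2]
   = [-4, -4]
y = Wx + b = [-4 + 1, -4 + -1] = [-3, -5]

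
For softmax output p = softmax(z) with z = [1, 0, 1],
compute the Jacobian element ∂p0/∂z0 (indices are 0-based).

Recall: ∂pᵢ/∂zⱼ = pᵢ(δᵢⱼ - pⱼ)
∂p0/∂z0 = 0.244

p = softmax(z) = [0.4223, 0.1554, 0.4223]
p0 = 0.4223

∂p0/∂z0 = p0(1 - p0) = 0.4223 × (1 - 0.4223) = 0.244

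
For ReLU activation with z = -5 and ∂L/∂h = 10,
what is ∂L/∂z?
∂L/∂z = 0

h = ReLU(-5) = 0
Since z < 0: ∂h/∂z = 0
∂L/∂z = ∂L/∂h · ∂h/∂z = 10 × 0 = 0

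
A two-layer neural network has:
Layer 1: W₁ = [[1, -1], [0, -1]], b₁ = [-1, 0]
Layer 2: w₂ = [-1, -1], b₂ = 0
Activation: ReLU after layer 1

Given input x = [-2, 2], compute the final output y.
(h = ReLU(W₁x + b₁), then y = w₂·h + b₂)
y = 0

Layer 1 pre-activation: z₁ = [-5, -2]
After ReLU: h = [0, 0]
Layer 2 output: y = -1×0 + -1×0 + 0 = 0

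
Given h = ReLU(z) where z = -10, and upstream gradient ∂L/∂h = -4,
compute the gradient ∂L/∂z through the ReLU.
∂L/∂z = 0

h = ReLU(-10) = 0
Since z < 0: ∂h/∂z = 0
∂L/∂z = ∂L/∂h · ∂h/∂z = -4 × 0 = 0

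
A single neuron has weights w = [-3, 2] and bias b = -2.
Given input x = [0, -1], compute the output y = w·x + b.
y = -4

y = (-3)(0) + (2)(-1) + -2 = -4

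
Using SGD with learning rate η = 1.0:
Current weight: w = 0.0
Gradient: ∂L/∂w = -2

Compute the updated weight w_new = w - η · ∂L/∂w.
w_new = 2

w_new = w - η·∂L/∂w = 0.0 - 1.0×(-2) = 0.0 - (-2) = 2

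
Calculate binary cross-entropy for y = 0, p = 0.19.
L = 0.2107

L = -0·log(0.19) - 1·log(0.81) = -log(0.81) = 0.2107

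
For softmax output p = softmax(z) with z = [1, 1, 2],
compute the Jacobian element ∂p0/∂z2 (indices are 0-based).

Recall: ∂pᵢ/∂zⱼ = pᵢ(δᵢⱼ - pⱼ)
∂p0/∂z2 = -0.1221

p = softmax(z) = [0.2119, 0.2119, 0.5761]
p0 = 0.2119, p2 = 0.5761

∂p0/∂z2 = -p0 × p2 = -0.2119 × 0.5761 = -0.1221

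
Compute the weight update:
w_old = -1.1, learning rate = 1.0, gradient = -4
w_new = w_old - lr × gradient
w_new = 2.9

w_new = w - η·∂L/∂w = -1.1 - 1.0×(-4) = -1.1 - (-4) = 2.9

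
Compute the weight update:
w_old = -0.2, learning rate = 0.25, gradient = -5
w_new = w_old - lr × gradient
w_new = 1.05

w_new = w - η·∂L/∂w = -0.2 - 0.25×(-5) = -0.2 - (-1.25) = 1.05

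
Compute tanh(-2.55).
-0.9879

tanh(-2.55) = (e^(-2.55) - e^(2.55))/(e^(-2.55) + e^(2.55)) = -0.9879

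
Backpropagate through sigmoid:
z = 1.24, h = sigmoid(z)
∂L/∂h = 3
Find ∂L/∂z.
∂L/∂z = 0.5222

σ(1.24) = 0.7756
σ'(1.24) = σ(1.24)(1 - σ(1.24)) = 0.7756 × 0.2244 = 0.1741
∂L/∂z = ∂L/∂h · σ'(z) = 3 × 0.1741 = 0.5222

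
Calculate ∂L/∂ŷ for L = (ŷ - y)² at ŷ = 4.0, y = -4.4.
∂L/∂ŷ = 16.8

∂L/∂ŷ = 2(ŷ - y) = 2(4.0 - -4.4) = 2(8.4) = 16.8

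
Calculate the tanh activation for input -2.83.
-0.9931

tanh(-2.83) = (e^(-2.83) - e^(2.83))/(e^(-2.83) + e^(2.83)) = -0.9931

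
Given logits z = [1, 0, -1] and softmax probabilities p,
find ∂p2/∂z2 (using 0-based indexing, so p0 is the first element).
∂p2/∂z2 = 0.08193

p = softmax(z) = [0.6652, 0.2447, 0.09003]
p2 = 0.09003

∂p2/∂z2 = p2(1 - p2) = 0.09003 × (1 - 0.09003) = 0.08193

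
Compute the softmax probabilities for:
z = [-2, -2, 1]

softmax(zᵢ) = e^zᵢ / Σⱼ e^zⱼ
p = [0.0453, 0.0453, 0.9094]

exp(z) = [0.1353, 0.1353, 2.718]
Sum = 2.989
p = [0.0453, 0.0453, 0.9094]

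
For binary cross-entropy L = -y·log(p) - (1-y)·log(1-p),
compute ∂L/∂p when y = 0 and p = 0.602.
∂L/∂p = 2.513

∂L/∂p = -y/p + (1-y)/(1-p) = 0 + 1/0.398 = 2.513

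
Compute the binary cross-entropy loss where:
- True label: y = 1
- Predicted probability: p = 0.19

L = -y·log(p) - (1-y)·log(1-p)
L = 1.661

L = -1·log(0.19) - 0·log(0.81) = -log(0.19) = 1.661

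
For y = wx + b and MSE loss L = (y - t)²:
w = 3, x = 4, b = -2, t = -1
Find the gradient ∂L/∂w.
∂L/∂w = 88

y = wx + b = (3)(4) + -2 = 10
∂L/∂y = 2(y - t) = 2(10 - -1) = 22
∂y/∂w = x = 4
∂L/∂w = ∂L/∂y · ∂y/∂w = 22 × 4 = 88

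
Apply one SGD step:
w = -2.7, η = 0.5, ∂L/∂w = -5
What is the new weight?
w_new = -0.2

w_new = w - η·∂L/∂w = -2.7 - 0.5×(-5) = -2.7 - (-2.5) = -0.2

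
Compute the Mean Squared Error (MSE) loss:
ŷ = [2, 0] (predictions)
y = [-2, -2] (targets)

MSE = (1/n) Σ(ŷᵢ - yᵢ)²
MSE = 10

MSE = (1/2)((2--2)² + (0--2)²) = (1/2)(16 + 4) = 10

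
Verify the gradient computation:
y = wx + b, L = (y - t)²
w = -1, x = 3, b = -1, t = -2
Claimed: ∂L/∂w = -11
Incorrect

y = (-1)(3) + -1 = -4
∂L/∂y = 2(y - t) = 2(-4 - -2) = -4
∂y/∂w = x = 3
∂L/∂w = -4 × 3 = -12

Claimed value: -11
Incorrect: The correct gradient is -12.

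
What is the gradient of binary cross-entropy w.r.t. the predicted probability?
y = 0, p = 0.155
∂L/∂p = 1.183

∂L/∂p = -y/p + (1-y)/(1-p) = 0 + 1/0.845 = 1.183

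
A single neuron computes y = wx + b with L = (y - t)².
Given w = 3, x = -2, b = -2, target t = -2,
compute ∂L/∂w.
∂L/∂w = 24

y = wx + b = (3)(-2) + -2 = -8
∂L/∂y = 2(y - t) = 2(-8 - -2) = -12
∂y/∂w = x = -2
∂L/∂w = ∂L/∂y · ∂y/∂w = -12 × -2 = 24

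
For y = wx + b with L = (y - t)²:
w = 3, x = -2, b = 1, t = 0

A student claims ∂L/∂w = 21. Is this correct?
Incorrect

y = (3)(-2) + 1 = -5
∂L/∂y = 2(y - t) = 2(-5 - 0) = -10
∂y/∂w = x = -2
∂L/∂w = -10 × -2 = 20

Claimed value: 21
Incorrect: The correct gradient is 20.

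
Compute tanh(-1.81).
-0.9478

tanh(-1.81) = (e^(-1.81) - e^(1.81))/(e^(-1.81) + e^(1.81)) = -0.9478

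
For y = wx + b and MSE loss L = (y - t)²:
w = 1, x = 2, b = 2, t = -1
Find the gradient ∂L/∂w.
∂L/∂w = 20

y = wx + b = (1)(2) + 2 = 4
∂L/∂y = 2(y - t) = 2(4 - -1) = 10
∂y/∂w = x = 2
∂L/∂w = ∂L/∂y · ∂y/∂w = 10 × 2 = 20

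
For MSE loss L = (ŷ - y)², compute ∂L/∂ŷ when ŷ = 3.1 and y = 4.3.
∂L/∂ŷ = -2.4

∂L/∂ŷ = 2(ŷ - y) = 2(3.1 - 4.3) = 2(-1.2) = -2.4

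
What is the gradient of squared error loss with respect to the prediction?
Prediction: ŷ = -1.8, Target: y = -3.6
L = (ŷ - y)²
∂L/∂ŷ = 3.6

∂L/∂ŷ = 2(ŷ - y) = 2(-1.8 - -3.6) = 2(1.8) = 3.6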